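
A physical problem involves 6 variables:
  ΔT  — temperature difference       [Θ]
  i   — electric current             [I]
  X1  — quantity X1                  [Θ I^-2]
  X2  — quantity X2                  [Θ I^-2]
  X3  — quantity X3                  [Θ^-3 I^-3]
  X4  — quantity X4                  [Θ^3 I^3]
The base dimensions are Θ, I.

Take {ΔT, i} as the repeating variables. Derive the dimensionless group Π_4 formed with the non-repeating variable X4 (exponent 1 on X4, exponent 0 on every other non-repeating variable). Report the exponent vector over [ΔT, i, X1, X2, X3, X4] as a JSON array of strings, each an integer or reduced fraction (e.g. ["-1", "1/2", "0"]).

Dimensional matrix (Θ×I by ΔT×i×X1×X2×X3×X4):
  Θ: [ 1  0  1  1 -3  3]
  I: [ 0  1 -2 -2 -3  3]
Echelon form has 2 nonzero rows (pivots: ΔT,i)
Repeat: ΔT,i; free: X1,X2,X3,X4
RREF:
  r0: [   1    0    1    1   -3    3]
  r1: [   0    1   -2   -2   -3    3]
Fix exponent of X4 at 1, X1 at 0, X2 at 0, X3 at 0; solve each RREF row for its pivot's exponent:
  r0: exp(ΔT) + (3)·1 = 0 ⇒ exp(ΔT) = -3
  r1: exp(i) + (3)·1 = 0 ⇒ exp(i) = -3
Π_4 = ΔT^-3 · i^-3 · X4

["-3", "-3", "0", "0", "0", "1"]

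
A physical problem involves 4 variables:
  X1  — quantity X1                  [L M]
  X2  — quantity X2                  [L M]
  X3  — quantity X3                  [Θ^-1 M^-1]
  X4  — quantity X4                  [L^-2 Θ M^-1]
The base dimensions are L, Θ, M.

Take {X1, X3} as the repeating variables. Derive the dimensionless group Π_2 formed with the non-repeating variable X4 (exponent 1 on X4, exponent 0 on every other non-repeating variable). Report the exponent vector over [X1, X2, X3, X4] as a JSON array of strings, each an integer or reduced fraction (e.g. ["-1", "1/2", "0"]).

["2", "0", "1", "1"]

Dimensional matrix (L×Θ×M by X1×X2×X3×X4):
  L: [ 1  1  0 -2]
  Θ: [ 0  0 -1  1]
  M: [ 1  1 -1 -1]
Echelon form has 2 nonzero rows (pivots: X1,X3)
Pivot set = {X1,X3}, free = {X2,X4}
RREF:
  r0: [   1    1    0   -2]
  r1: [   0    0    1   -1]
  r2: [   0    0    0    0]
Fix exponent of X4 at 1, X2 at 0; solve each RREF row for its pivot's exponent:
  r0: exp(X1) + (-2)·1 = 0 ⇒ exp(X1) = 2
  r1: exp(X3) + (-1)·1 = 0 ⇒ exp(X3) = 1
Π_2 = X1^2 · X3 · X4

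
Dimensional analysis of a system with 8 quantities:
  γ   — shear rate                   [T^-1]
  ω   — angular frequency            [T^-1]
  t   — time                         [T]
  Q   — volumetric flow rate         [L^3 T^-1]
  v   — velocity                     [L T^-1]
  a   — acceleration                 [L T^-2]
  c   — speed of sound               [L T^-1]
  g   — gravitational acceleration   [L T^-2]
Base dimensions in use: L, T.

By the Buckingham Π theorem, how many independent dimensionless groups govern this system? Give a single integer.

Dimensional matrix (L×T by γ×ω×t×Q×v×a×c×g):
  L: [ 0  0  0  3  1  1  1  1]
  T: [-1 -1  1 -1 -1 -2 -1 -2]
Row reduction gives pivot columns γ,Q; rank = 2
Π count = n − r = 8 − 2 = 6

6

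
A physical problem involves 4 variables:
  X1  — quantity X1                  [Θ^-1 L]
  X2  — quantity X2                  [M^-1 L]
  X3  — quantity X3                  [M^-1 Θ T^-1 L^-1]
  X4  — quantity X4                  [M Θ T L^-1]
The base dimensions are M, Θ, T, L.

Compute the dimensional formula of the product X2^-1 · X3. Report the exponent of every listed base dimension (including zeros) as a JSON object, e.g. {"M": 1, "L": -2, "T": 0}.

Dimensional matrix (M×Θ×T×L by X1×X2×X3×X4):
  M: [ 0 -1 -1  1]
  Θ: [-1  0  1  1]
  T: [ 0  0 -1  1]
  L: [ 1  1 -1 -1]
  [M]: (-1)·-1+(1)·-1 = 0
  [Θ]: (-1)·0+(1)·1 = 1
  [T]: (-1)·0+(1)·-1 = -1
  [L]: (-1)·1+(1)·-1 = -2
⇒ Θ T^-1 L^-2

{"M": 0, "Θ": 1, "T": -1, "L": -2}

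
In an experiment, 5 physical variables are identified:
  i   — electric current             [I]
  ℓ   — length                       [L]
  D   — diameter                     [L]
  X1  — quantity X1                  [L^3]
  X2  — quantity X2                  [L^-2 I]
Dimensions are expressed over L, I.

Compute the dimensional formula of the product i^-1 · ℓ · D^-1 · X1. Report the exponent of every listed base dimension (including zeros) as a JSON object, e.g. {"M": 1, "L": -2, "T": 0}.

{"L": 3, "I": -1}

Write exponents as rows L,I / cols i,ℓ,D,X1,X2:
  L: [ 0  1  1  3 -2]
  I: [ 1  0  0  0  1]
  [L]: (-1)·0+(1)·1+(-1)·1+(1)·3 = 3
  [I]: (-1)·1+(1)·0+(-1)·0+(1)·0 = -1
⇒ L^3 I^-1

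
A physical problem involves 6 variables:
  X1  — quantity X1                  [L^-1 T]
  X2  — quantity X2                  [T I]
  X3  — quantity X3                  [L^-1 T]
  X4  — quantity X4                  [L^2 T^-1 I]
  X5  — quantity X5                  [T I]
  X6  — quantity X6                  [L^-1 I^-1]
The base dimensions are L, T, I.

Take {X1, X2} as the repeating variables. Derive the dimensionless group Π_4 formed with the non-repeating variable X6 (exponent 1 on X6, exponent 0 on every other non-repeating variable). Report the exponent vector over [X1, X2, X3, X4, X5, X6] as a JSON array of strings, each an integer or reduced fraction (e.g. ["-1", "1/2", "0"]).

Dimensional matrix (L×T×I by X1×X2×X3×X4×X5×X6):
  L: [-1  0 -1  2  0 -1]
  T: [ 1  1  1 -1  1  0]
  I: [ 0  1  0  1  1 -1]
Echelon form has 2 nonzero rows (pivots: X1,X2)
Repeat: X1,X2; free: X3,X4,X5,X6
RREF:
  r0: [   1    0    1   -2    0    1]
  r1: [   0    1    0    1    1   -1]
  r2: [   0    0    0    0    0    0]
Fix exponent of X6 at 1, X3 at 0, X4 at 0, X5 at 0; solve each RREF row for its pivot's exponent:
  r0: exp(X1) + (1)·1 = 0 ⇒ exp(X1) = -1
  r1: exp(X2) + (-1)·1 = 0 ⇒ exp(X2) = 1
Π_4 = X1^-1 · X2 · X6

["-1", "1", "0", "0", "0", "1"]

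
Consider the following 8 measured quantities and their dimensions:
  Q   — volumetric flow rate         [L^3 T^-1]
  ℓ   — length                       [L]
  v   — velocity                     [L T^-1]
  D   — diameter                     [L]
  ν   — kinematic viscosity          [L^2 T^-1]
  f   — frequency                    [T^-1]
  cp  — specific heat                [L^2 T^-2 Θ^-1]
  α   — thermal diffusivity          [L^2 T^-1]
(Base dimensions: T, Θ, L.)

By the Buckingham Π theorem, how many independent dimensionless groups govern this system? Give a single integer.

5

Dimensional matrix (T×Θ×L by Q×ℓ×v×D×ν×f×cp×α):
  T: [-1  0 -1  0 -1 -1 -2 -1]
  Θ: [ 0  0  0  0  0  0 -1  0]
  L: [ 3  1  1  1  2  0  2  2]
Echelon form has 3 nonzero rows (pivots: Q,ℓ,cp)
n=8, r=3 ⇒ 5 dimensionless groups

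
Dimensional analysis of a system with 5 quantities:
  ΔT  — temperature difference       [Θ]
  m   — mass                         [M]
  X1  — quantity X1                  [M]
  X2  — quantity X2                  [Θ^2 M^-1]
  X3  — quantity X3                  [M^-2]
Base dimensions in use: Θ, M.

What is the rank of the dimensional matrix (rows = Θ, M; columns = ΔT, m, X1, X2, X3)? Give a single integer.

2

Exponent matrix [Θ,M] × [ΔT,m,X1,X2,X3]:
  Θ: [ 1  0  0  2  0]
  M: [ 0  1  1 -1 -2]
Echelon form has 2 nonzero rows (pivots: ΔT,m)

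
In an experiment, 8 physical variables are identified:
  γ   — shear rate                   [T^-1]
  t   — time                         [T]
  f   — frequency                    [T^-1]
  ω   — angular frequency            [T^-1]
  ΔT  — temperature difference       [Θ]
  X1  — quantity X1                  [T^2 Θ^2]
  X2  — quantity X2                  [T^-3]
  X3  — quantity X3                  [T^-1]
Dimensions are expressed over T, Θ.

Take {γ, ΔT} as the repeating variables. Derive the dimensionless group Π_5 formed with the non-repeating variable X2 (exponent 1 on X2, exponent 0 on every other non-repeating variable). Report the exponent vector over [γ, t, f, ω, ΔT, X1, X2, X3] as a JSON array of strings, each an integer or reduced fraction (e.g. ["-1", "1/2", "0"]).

["-3", "0", "0", "0", "0", "0", "1", "0"]

Write exponents as rows T,Θ / cols γ,t,f,ω,ΔT,X1,X2,X3:
  T: [-1  1 -1 -1  0  2 -3 -1]
  Θ: [ 0  0  0  0  1  2  0  0]
RREF → pivots at {γ,ΔT} ⇒ r = 2
Repeat: γ,ΔT; free: t,f,ω,X1,X2,X3
RREF:
  r0: [   1   -1    1    1    0   -2    3    1]
  r1: [   0    0    0    0    1    2    0    0]
Fix exponent of X2 at 1, t at 0, f at 0, ω at 0, X1 at 0, X3 at 0; solve each RREF row for its pivot's exponent:
  r0: exp(γ) + (3)·1 = 0 ⇒ exp(γ) = -3
  r1: exp(ΔT) + (0)·1 = 0 ⇒ exp(ΔT) = 0
Π_5 = γ^-3 · X2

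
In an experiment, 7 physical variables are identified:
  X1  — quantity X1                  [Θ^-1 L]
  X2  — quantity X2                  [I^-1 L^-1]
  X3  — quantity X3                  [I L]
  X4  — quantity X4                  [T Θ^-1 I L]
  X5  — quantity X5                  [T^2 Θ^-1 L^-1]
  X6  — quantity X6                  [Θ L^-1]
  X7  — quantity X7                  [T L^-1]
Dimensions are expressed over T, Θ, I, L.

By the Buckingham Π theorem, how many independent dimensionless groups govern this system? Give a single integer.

Dimensional matrix (T×Θ×I×L by X1×X2×X3×X4×X5×X6×X7):
  T: [ 0  0  0  1  2  0  1]
  Θ: [-1  0  0 -1 -1  1  0]
  I: [ 0 -1  1  1  0  0  0]
  L: [ 1 -1  1  1 -1 -1 -1]
Echelon form has 3 nonzero rows (pivots: X1,X2,X4)
7 vars − rank 3 = 4 Π groups

4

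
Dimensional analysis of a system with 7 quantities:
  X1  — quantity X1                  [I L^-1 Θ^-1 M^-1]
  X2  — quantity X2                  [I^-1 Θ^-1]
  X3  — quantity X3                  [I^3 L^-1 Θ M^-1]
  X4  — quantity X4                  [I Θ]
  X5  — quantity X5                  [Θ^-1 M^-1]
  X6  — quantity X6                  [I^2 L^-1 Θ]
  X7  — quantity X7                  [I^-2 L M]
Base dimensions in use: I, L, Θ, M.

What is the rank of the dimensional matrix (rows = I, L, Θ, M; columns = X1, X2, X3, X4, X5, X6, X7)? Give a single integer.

Dimensional matrix (I×L×Θ×M by X1×X2×X3×X4×X5×X6×X7):
  I: [ 1 -1  3  1  0  2 -2]
  L: [-1  0 -1  0  0 -1  1]
  Θ: [-1 -1  1  1 -1  1  0]
  M: [-1  0 -1  0 -1  0  1]
Row reduction gives pivot columns X1,X2,X5; rank = 3

3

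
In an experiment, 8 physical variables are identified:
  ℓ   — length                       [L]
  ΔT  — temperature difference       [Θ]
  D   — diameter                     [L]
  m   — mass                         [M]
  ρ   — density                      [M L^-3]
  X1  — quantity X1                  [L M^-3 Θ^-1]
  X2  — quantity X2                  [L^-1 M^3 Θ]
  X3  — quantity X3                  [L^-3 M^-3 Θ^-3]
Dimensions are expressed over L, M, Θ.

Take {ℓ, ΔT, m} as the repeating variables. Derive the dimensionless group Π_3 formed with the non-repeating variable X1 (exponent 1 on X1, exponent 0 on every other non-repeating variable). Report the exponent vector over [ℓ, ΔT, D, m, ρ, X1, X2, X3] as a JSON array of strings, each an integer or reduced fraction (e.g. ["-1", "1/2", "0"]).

["-1", "1", "0", "3", "0", "1", "0", "0"]

Write exponents as rows L,M,Θ / cols ℓ,ΔT,D,m,ρ,X1,X2,X3:
  L: [ 1  0  1  0 -3  1 -1 -3]
  M: [ 0  0  0  1  1 -3  3 -3]
  Θ: [ 0  1  0  0  0 -1  1 -3]
Row reduction gives pivot columns ℓ,ΔT,m; rank = 3
Repeat: ℓ,ΔT,m; free: D,ρ,X1,X2,X3
RREF:
  r0: [   1    0    1    0   -3    1   -1   -3]
  r1: [   0    1    0    0    0   -1    1   -3]
  r2: [   0    0    0    1    1   -3    3   -3]
Fix exponent of X1 at 1, D at 0, ρ at 0, X2 at 0, X3 at 0; solve each RREF row for its pivot's exponent:
  r0: exp(ℓ) + (1)·1 = 0 ⇒ exp(ℓ) = -1
  r1: exp(ΔT) + (-1)·1 = 0 ⇒ exp(ΔT) = 1
  r2: exp(m) + (-3)·1 = 0 ⇒ exp(m) = 3
Π_3 = ℓ^-1 · ΔT · m^3 · X1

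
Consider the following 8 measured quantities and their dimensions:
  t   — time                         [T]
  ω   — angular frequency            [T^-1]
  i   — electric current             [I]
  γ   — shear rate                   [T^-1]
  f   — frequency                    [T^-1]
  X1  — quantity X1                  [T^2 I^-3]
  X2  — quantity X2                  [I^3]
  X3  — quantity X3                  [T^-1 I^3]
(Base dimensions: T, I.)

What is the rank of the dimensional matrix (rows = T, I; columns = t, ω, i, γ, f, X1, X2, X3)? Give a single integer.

2

Write exponents as rows T,I / cols t,ω,i,γ,f,X1,X2,X3:
  T: [ 1 -1  0 -1 -1  2  0 -1]
  I: [ 0  0  1  0  0 -3  3  3]
RREF → pivots at {t,i} ⇒ r = 2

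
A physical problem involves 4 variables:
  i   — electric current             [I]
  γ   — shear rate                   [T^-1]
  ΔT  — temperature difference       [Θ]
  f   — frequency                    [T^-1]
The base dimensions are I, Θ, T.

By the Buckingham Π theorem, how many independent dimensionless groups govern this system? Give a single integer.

Write exponents as rows I,Θ,T / cols i,γ,ΔT,f:
  I: [ 1  0  0  0]
  Θ: [ 0  0  1  0]
  T: [ 0 -1  0 -1]
Echelon form has 3 nonzero rows (pivots: i,γ,ΔT)
4 vars − rank 3 = 1 Π group

1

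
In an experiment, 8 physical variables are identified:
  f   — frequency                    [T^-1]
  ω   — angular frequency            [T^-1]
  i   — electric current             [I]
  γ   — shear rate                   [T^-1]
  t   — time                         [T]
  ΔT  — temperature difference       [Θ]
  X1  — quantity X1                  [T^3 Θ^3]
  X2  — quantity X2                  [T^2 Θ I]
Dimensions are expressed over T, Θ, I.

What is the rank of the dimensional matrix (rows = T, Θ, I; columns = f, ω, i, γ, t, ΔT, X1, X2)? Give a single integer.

3

Write exponents as rows T,Θ,I / cols f,ω,i,γ,t,ΔT,X1,X2:
  T: [-1 -1  0 -1  1  0  3  2]
  Θ: [ 0  0  0  0  0  1  3  1]
  I: [ 0  0  1  0  0  0  0  1]
Row reduction gives pivot columns f,i,ΔT; rank = 3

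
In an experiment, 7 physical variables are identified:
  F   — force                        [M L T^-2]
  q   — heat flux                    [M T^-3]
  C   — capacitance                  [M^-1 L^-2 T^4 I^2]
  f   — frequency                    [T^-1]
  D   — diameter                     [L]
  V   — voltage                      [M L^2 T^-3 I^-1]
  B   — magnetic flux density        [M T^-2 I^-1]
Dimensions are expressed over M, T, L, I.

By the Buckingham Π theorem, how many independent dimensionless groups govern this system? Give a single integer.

3

Write exponents as rows M,T,L,I / cols F,q,C,f,D,V,B:
  M: [ 1  1 -1  0  0  1  1]
  T: [-2 -3  4 -1  0 -3 -2]
  L: [ 1  0 -2  0  1  2  0]
  I: [ 0  0  2  0  0 -1 -1]
Row reduction gives pivot columns F,q,C,f; rank = 4
7 vars − rank 4 = 3 Π groups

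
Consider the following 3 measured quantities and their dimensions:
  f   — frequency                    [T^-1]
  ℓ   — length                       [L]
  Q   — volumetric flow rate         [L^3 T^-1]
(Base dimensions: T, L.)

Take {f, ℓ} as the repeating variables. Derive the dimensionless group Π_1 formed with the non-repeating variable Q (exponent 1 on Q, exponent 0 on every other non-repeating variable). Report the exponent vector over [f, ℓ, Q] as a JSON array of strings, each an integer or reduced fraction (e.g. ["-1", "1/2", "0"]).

["-1", "-3", "1"]

Dimensional matrix (T×L by f×ℓ×Q):
  T: [-1  0 -1]
  L: [ 0  1  3]
RREF → pivots at {f,ℓ} ⇒ r = 2
Pivot set = {f,ℓ}, free = {Q}
RREF:
  r0: [   1    0    1]
  r1: [   0    1    3]
Fix exponent of Q at 1; solve each RREF row for its pivot's exponent:
  r0: exp(f) + (1)·1 = 0 ⇒ exp(f) = -1
  r1: exp(ℓ) + (3)·1 = 0 ⇒ exp(ℓ) = -3
Π_1 = f^-1 · ℓ^-3 · Q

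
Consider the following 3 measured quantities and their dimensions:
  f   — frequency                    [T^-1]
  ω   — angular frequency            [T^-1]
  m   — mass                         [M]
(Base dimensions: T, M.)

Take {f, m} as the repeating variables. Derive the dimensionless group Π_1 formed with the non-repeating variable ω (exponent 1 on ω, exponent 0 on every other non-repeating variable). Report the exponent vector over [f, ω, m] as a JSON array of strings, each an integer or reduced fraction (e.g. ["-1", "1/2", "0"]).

["-1", "1", "0"]

Write exponents as rows T,M / cols f,ω,m:
  T: [-1 -1  0]
  M: [ 0  0  1]
Row reduction gives pivot columns f,m; rank = 2
Repeat: f,m; free: ω
RREF:
  r0: [   1    1    0]
  r1: [   0    0    1]
Fix exponent of ω at 1; solve each RREF row for its pivot's exponent:
  r0: exp(f) + (1)·1 = 0 ⇒ exp(f) = -1
  r1: exp(m) + (0)·1 = 0 ⇒ exp(m) = 0
Π_1 = f^-1 · ω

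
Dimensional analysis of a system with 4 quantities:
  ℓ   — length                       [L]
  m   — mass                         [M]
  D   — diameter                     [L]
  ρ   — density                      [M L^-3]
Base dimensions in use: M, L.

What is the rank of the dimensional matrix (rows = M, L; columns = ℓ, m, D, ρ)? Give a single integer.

Exponent matrix [M,L] × [ℓ,m,D,ρ]:
  M: [ 0  1  0  1]
  L: [ 1  0  1 -3]
RREF → pivots at {ℓ,m} ⇒ r = 2

2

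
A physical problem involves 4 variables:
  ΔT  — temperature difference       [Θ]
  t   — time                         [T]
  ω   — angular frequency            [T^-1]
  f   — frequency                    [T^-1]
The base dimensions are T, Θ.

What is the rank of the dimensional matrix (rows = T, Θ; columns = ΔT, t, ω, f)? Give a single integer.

Write exponents as rows T,Θ / cols ΔT,t,ω,f:
  T: [ 0  1 -1 -1]
  Θ: [ 1  0  0  0]
RREF → pivots at {ΔT,t} ⇒ r = 2

2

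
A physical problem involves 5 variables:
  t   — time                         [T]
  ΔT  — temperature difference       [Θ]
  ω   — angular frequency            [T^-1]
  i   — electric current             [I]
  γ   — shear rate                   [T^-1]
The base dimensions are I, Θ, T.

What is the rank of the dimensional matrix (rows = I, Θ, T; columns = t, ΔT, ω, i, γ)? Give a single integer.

Dimensional matrix (I×Θ×T by t×ΔT×ω×i×γ):
  I: [ 0  0  0  1  0]
  Θ: [ 0  1  0  0  0]
  T: [ 1  0 -1  0 -1]
RREF → pivots at {t,ΔT,i} ⇒ r = 3

3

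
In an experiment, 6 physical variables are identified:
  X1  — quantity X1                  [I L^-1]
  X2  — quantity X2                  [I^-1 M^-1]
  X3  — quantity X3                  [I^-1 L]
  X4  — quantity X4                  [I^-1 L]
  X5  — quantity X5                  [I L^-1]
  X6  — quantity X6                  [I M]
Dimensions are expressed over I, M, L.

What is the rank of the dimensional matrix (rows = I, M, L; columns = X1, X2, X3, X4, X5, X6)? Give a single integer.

2

Exponent matrix [I,M,L] × [X1,X2,X3,X4,X5,X6]:
  I: [ 1 -1 -1 -1  1  1]
  M: [ 0 -1  0  0  0  1]
  L: [-1  0  1  1 -1  0]
Echelon form has 2 nonzero rows (pivots: X1,X2)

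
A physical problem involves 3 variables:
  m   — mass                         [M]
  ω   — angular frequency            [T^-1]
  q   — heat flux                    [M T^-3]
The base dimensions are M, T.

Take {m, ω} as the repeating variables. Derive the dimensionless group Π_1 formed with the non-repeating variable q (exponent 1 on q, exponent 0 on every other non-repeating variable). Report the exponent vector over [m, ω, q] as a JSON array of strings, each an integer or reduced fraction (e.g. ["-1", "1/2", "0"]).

["-1", "-3", "1"]

Dimensional matrix (M×T by m×ω×q):
  M: [ 1  0  1]
  T: [ 0 -1 -3]
Row reduction gives pivot columns m,ω; rank = 2
Repeat: m,ω; free: q
RREF:
  r0: [   1    0    1]
  r1: [   0    1    3]
Fix exponent of q at 1; solve each RREF row for its pivot's exponent:
  r0: exp(m) + (1)·1 = 0 ⇒ exp(m) = -1
  r1: exp(ω) + (3)·1 = 0 ⇒ exp(ω) = -3
Π_1 = m^-1 · ω^-3 · q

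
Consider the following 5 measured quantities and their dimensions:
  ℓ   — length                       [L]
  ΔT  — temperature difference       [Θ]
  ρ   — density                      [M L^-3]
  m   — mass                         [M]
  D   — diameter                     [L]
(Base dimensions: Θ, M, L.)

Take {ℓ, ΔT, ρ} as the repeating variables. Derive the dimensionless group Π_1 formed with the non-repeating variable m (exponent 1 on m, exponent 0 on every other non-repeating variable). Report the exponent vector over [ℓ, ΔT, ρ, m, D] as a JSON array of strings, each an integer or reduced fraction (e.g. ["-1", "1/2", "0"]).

Exponent matrix [Θ,M,L] × [ℓ,ΔT,ρ,m,D]:
  Θ: [ 0  1  0  0  0]
  M: [ 0  0  1  1  0]
  L: [ 1  0 -3  0  1]
Echelon form has 3 nonzero rows (pivots: ℓ,ΔT,ρ)
Pivot set = {ℓ,ΔT,ρ}, free = {m,D}
RREF:
  r0: [   1    0    0    3    1]
  r1: [   0    1    0    0    0]
  r2: [   0    0    1    1    0]
Fix exponent of m at 1, D at 0; solve each RREF row for its pivot's exponent:
  r0: exp(ℓ) + (3)·1 = 0 ⇒ exp(ℓ) = -3
  r1: exp(ΔT) + (0)·1 = 0 ⇒ exp(ΔT) = 0
  r2: exp(ρ) + (1)·1 = 0 ⇒ exp(ρ) = -1
Π_1 = ℓ^-3 · ρ^-1 · m

["-3", "0", "-1", "1", "0"]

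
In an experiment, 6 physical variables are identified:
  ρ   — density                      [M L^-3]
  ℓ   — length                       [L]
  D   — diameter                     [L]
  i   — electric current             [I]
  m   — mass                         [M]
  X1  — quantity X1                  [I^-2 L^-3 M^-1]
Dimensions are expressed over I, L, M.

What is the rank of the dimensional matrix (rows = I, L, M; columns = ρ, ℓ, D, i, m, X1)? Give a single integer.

3

Exponent matrix [I,L,M] × [ρ,ℓ,D,i,m,X1]:
  I: [ 0  0  0  1  0 -2]
  L: [-3  1  1  0  0 -3]
  M: [ 1  0  0  0  1 -1]
Row reduction gives pivot columns ρ,ℓ,i; rank = 3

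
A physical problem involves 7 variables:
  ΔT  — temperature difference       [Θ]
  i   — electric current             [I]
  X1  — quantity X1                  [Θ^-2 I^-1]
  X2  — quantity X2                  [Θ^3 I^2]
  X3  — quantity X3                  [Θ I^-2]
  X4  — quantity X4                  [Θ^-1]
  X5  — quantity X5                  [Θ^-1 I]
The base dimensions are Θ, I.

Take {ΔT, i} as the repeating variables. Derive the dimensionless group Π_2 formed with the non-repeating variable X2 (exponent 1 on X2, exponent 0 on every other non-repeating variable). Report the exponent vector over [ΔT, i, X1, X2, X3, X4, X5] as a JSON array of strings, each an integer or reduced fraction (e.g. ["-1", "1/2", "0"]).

Exponent matrix [Θ,I] × [ΔT,i,X1,X2,X3,X4,X5]:
  Θ: [ 1  0 -2  3  1 -1 -1]
  I: [ 0  1 -1  2 -2  0  1]
Row reduction gives pivot columns ΔT,i; rank = 2
Pivot set = {ΔT,i}, free = {X1,X2,X3,X4,X5}
RREF:
  r0: [   1    0   -2    3    1   -1   -1]
  r1: [   0    1   -1    2   -2    0    1]
Fix exponent of X2 at 1, X1 at 0, X3 at 0, X4 at 0, X5 at 0; solve each RREF row for its pivot's exponent:
  r0: exp(ΔT) + (3)·1 = 0 ⇒ exp(ΔT) = -3
  r1: exp(i) + (2)·1 = 0 ⇒ exp(i) = -2
Π_2 = ΔT^-3 · i^-2 · X2

["-3", "-2", "0", "1", "0", "0", "0"]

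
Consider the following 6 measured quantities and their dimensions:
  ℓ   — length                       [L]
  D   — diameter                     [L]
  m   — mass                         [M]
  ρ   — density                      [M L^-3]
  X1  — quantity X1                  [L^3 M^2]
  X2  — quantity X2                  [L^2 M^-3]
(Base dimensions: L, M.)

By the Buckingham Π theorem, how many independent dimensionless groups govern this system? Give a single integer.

4

Dimensional matrix (L×M by ℓ×D×m×ρ×X1×X2):
  L: [ 1  1  0 -3  3  2]
  M: [ 0  0  1  1  2 -3]
Row reduction gives pivot columns ℓ,m; rank = 2
Π count = n − r = 6 − 2 = 4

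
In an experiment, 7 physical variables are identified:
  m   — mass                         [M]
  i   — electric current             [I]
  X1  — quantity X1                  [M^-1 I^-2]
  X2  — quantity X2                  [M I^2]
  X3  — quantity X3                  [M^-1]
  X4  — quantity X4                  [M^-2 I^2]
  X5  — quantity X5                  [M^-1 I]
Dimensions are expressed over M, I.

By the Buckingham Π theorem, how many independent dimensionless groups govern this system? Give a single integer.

Exponent matrix [M,I] × [m,i,X1,X2,X3,X4,X5]:
  M: [ 1  0 -1  1 -1 -2 -1]
  I: [ 0  1 -2  2  0  2  1]
Row reduction gives pivot columns m,i; rank = 2
Π count = n − r = 7 − 2 = 5

5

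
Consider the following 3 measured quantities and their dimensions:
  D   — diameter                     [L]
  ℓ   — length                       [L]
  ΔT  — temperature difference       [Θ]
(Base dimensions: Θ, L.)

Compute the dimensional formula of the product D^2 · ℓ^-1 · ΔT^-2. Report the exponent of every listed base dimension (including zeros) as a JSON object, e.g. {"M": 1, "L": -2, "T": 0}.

{"Θ": -2, "L": 1}

Write exponents as rows Θ,L / cols D,ℓ,ΔT:
  Θ: [ 0  0  1]
  L: [ 1  1  0]
  [Θ]: (2)·0+(-1)·0+(-2)·1 = -2
  [L]: (2)·1+(-1)·1+(-2)·0 = 1
⇒ Θ^-2 L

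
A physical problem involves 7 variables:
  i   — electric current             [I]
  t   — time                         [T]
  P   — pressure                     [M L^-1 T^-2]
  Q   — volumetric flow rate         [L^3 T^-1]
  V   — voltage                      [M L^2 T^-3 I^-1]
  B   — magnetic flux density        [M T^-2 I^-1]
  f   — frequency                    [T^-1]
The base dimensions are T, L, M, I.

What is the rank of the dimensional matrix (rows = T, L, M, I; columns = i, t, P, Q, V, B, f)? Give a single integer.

4

Exponent matrix [T,L,M,I] × [i,t,P,Q,V,B,f]:
  T: [ 0  1 -2 -1 -3 -2 -1]
  L: [ 0  0 -1  3  2  0  0]
  M: [ 0  0  1  0  1  1  0]
  I: [ 1  0  0  0 -1 -1  0]
Echelon form has 4 nonzero rows (pivots: i,t,P,Q)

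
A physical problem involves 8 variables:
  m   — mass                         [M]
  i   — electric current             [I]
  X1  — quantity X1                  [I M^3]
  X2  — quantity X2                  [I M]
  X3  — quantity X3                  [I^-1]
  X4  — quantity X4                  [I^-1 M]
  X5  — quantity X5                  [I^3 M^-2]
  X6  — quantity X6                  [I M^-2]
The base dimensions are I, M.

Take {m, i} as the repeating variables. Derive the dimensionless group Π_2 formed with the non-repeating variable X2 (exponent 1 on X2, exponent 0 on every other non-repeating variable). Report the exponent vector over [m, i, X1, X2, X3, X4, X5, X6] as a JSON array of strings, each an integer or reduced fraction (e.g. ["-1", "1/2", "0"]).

Write exponents as rows I,M / cols m,i,X1,X2,X3,X4,X5,X6:
  I: [ 0  1  1  1 -1 -1  3  1]
  M: [ 1  0  3  1  0  1 -2 -2]
Echelon form has 2 nonzero rows (pivots: m,i)
Repeat: m,i; free: X1,X2,X3,X4,X5,X6
RREF:
  r0: [   1    0    3    1    0    1   -2   -2]
  r1: [   0    1    1    1   -1   -1    3    1]
Fix exponent of X2 at 1, X1 at 0, X3 at 0, X4 at 0, X5 at 0, X6 at 0; solve each RREF row for its pivot's exponent:
  r0: exp(m) + (1)·1 = 0 ⇒ exp(m) = -1
  r1: exp(i) + (1)·1 = 0 ⇒ exp(i) = -1
Π_2 = m^-1 · i^-1 · X2

["-1", "-1", "0", "1", "0", "0", "0", "0"]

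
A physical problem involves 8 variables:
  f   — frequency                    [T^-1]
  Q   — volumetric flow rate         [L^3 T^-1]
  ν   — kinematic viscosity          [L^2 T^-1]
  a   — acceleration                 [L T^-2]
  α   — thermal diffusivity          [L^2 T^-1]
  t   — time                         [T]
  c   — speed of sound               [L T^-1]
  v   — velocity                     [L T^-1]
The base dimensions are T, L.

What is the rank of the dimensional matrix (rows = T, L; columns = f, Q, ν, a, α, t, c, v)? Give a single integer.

Exponent matrix [T,L] × [f,Q,ν,a,α,t,c,v]:
  T: [-1 -1 -1 -2 -1  1 -1 -1]
  L: [ 0  3  2  1  2  0  1  1]
Row reduction gives pivot columns f,Q; rank = 2

2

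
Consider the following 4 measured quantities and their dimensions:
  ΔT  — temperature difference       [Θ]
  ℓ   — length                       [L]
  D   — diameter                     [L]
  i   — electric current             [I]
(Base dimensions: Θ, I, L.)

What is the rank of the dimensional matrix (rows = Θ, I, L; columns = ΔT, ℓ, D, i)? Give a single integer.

Dimensional matrix (Θ×I×L by ΔT×ℓ×D×i):
  Θ: [ 1  0  0  0]
  I: [ 0  0  0  1]
  L: [ 0  1  1  0]
RREF → pivots at {ΔT,ℓ,i} ⇒ r = 3

3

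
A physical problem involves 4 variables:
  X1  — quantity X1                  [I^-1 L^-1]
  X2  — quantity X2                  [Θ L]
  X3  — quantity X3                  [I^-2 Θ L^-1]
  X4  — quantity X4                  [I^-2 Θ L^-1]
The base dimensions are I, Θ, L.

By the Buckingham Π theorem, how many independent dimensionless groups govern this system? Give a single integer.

Exponent matrix [I,Θ,L] × [X1,X2,X3,X4]:
  I: [-1  0 -2 -2]
  Θ: [ 0  1  1  1]
  L: [-1  1 -1 -1]
Row reduction gives pivot columns X1,X2; rank = 2
Π count = n − r = 4 − 2 = 2

2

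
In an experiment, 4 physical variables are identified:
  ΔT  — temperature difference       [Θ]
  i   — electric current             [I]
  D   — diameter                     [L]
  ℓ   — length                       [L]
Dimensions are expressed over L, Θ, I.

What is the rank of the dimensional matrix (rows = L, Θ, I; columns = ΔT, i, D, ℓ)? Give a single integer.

3

Write exponents as rows L,Θ,I / cols ΔT,i,D,ℓ:
  L: [ 0  0  1  1]
  Θ: [ 1  0  0  0]
  I: [ 0  1  0  0]
RREF → pivots at {ΔT,i,D} ⇒ r = 3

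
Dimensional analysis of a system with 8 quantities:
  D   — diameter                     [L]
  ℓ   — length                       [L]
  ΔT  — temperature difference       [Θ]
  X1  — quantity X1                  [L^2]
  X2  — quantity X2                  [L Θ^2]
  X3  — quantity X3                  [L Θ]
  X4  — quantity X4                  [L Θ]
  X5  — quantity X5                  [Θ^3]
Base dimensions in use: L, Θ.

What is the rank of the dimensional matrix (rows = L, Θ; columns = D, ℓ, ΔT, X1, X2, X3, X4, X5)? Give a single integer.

2

Exponent matrix [L,Θ] × [D,ℓ,ΔT,X1,X2,X3,X4,X5]:
  L: [ 1  1  0  2  1  1  1  0]
  Θ: [ 0  0  1  0  2  1  1  3]
Row reduction gives pivot columns D,ΔT; rank = 2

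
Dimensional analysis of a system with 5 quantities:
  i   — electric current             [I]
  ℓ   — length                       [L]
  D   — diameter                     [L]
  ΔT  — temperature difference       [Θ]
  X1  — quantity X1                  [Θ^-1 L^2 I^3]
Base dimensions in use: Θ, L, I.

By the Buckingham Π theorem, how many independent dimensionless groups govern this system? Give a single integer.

2

Write exponents as rows Θ,L,I / cols i,ℓ,D,ΔT,X1:
  Θ: [ 0  0  0  1 -1]
  L: [ 0  1  1  0  2]
  I: [ 1  0  0  0  3]
Echelon form has 3 nonzero rows (pivots: i,ℓ,ΔT)
n=5, r=3 ⇒ 2 dimensionless groups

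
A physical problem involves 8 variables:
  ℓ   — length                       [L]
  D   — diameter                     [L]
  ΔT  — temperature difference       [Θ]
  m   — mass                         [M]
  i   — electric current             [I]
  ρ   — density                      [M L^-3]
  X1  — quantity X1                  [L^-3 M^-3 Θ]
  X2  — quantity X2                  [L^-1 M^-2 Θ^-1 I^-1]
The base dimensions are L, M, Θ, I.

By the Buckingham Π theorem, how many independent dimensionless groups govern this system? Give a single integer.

4

Write exponents as rows L,M,Θ,I / cols ℓ,D,ΔT,m,i,ρ,X1,X2:
  L: [ 1  1  0  0  0 -3 -3 -1]
  M: [ 0  0  0  1  0  1 -3 -2]
  Θ: [ 0  0  1  0  0  0  1 -1]
  I: [ 0  0  0  0  1  0  0 -1]
Echelon form has 4 nonzero rows (pivots: ℓ,ΔT,m,i)
8 vars − rank 4 = 4 Π groups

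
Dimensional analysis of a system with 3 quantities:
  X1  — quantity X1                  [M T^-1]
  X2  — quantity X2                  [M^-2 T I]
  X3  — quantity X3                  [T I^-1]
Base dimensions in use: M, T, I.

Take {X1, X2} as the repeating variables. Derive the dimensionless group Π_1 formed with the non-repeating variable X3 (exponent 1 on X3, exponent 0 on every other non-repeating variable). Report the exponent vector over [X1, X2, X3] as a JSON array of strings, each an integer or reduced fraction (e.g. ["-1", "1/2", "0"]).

Dimensional matrix (M×T×I by X1×X2×X3):
  M: [ 1 -2  0]
  T: [-1  1  1]
  I: [ 0  1 -1]
Row reduction gives pivot columns X1,X2; rank = 2
Pivot set = {X1,X2}, free = {X3}
RREF:
  r0: [   1    0   -2]
  r1: [   0    1   -1]
  r2: [   0    0    0]
Fix exponent of X3 at 1; solve each RREF row for its pivot's exponent:
  r0: exp(X1) + (-2)·1 = 0 ⇒ exp(X1) = 2
  r1: exp(X2) + (-1)·1 = 0 ⇒ exp(X2) = 1
Π_1 = X1^2 · X2 · X3

["2", "1", "1"]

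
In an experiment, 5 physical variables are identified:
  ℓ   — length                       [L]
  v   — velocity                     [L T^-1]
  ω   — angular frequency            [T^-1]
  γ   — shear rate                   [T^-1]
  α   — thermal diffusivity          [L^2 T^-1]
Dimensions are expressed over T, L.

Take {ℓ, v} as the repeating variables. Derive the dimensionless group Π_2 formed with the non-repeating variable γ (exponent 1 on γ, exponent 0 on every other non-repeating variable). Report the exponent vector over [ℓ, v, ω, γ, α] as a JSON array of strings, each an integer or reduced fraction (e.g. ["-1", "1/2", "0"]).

["1", "-1", "0", "1", "0"]

Write exponents as rows T,L / cols ℓ,v,ω,γ,α:
  T: [ 0 -1 -1 -1 -1]
  L: [ 1  1  0  0  2]
Row reduction gives pivot columns ℓ,v; rank = 2
Repeat: ℓ,v; free: ω,γ,α
RREF:
  r0: [   1    0   -1   -1    1]
  r1: [   0    1    1    1    1]
Fix exponent of γ at 1, ω at 0, α at 0; solve each RREF row for its pivot's exponent:
  r0: exp(ℓ) + (-1)·1 = 0 ⇒ exp(ℓ) = 1
  r1: exp(v) + (1)·1 = 0 ⇒ exp(v) = -1
Π_2 = ℓ · v^-1 · γ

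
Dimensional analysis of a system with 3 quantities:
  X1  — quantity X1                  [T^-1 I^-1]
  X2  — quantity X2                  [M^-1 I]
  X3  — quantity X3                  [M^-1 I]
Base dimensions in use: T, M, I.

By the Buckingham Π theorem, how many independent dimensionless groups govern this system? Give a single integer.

Dimensional matrix (T×M×I by X1×X2×X3):
  T: [-1  0  0]
  M: [ 0 -1 -1]
  I: [-1  1  1]
Row reduction gives pivot columns X1,X2; rank = 2
3 vars − rank 2 = 1 Π group

1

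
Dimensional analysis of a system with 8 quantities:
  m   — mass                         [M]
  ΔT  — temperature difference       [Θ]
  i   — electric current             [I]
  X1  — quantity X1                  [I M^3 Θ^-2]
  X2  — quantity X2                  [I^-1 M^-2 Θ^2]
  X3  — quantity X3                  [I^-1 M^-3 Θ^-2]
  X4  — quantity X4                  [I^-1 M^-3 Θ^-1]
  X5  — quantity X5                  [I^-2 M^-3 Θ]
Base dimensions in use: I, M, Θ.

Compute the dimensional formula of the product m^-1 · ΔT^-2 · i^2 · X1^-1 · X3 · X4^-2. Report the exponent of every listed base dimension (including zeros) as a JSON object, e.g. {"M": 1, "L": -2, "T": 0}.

{"I": 2, "M": -1, "Θ": 0}

Write exponents as rows I,M,Θ / cols m,ΔT,i,X1,X2,X3,X4,X5:
  I: [ 0  0  1  1 -1 -1 -1 -2]
  M: [ 1  0  0  3 -2 -3 -3 -3]
  Θ: [ 0  1  0 -2  2 -2 -1  1]
  [I]: (-1)·0+(-2)·0+(2)·1+(-1)·1+(1)·-1+(-2)·-1 = 2
  [M]: (-1)·1+(-2)·0+(2)·0+(-1)·3+(1)·-3+(-2)·-3 = -1
  [Θ]: (-1)·0+(-2)·1+(2)·0+(-1)·-2+(1)·-2+(-2)·-1 = 0
⇒ I^2 M^-1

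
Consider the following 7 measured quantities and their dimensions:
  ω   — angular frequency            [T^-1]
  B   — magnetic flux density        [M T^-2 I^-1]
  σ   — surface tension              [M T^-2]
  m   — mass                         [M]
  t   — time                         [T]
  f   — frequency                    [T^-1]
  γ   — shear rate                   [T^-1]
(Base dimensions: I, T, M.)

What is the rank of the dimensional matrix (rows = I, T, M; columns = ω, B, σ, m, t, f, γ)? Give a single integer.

Exponent matrix [I,T,M] × [ω,B,σ,m,t,f,γ]:
  I: [ 0 -1  0  0  0  0  0]
  T: [-1 -2 -2  0  1 -1 -1]
  M: [ 0  1  1  1  0  0  0]
Row reduction gives pivot columns ω,B,σ; rank = 3

3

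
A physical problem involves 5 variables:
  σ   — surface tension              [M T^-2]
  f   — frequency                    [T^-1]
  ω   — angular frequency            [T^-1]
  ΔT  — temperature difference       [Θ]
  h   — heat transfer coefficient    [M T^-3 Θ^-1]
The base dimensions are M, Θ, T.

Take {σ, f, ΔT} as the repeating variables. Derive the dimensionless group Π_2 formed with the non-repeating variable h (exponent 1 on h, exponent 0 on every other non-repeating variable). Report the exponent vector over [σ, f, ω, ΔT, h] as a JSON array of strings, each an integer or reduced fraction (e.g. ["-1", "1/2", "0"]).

Exponent matrix [M,Θ,T] × [σ,f,ω,ΔT,h]:
  M: [ 1  0  0  0  1]
  Θ: [ 0  0  0  1 -1]
  T: [-2 -1 -1  0 -3]
Echelon form has 3 nonzero rows (pivots: σ,f,ΔT)
Pivot set = {σ,f,ΔT}, free = {ω,h}
RREF:
  r0: [   1    0    0    0    1]
  r1: [   0    1    1    0    1]
  r2: [   0    0    0    1   -1]
Fix exponent of h at 1, ω at 0; solve each RREF row for its pivot's exponent:
  r0: exp(σ) + (1)·1 = 0 ⇒ exp(σ) = -1
  r1: exp(f) + (1)·1 = 0 ⇒ exp(f) = -1
  r2: exp(ΔT) + (-1)·1 = 0 ⇒ exp(ΔT) = 1
Π_2 = σ^-1 · f^-1 · ΔT · h

["-1", "-1", "0", "1", "1"]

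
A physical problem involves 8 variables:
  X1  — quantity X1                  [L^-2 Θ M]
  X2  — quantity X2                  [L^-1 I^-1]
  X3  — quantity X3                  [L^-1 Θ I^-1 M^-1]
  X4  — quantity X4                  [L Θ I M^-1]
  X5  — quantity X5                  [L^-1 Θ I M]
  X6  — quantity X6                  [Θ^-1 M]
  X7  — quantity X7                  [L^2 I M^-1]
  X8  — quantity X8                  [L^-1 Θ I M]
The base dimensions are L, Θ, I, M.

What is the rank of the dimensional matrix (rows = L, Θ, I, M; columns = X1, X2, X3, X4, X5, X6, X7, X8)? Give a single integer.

3

Exponent matrix [L,Θ,I,M] × [X1,X2,X3,X4,X5,X6,X7,X8]:
  L: [-2 -1 -1  1 -1  0  2 -1]
  Θ: [ 1  0  1  1  1 -1  0  1]
  I: [ 0 -1 -1  1  1  0  1  1]
  M: [ 1  0 -1 -1  1  1 -1  1]
Row reduction gives pivot columns X1,X2,X3; rank = 3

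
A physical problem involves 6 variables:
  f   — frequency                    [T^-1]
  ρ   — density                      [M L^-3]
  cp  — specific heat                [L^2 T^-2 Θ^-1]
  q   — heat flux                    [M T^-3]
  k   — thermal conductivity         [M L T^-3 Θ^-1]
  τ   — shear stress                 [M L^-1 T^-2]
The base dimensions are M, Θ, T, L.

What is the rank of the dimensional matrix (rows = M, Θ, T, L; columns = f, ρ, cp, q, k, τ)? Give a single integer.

Dimensional matrix (M×Θ×T×L by f×ρ×cp×q×k×τ):
  M: [ 0  1  0  1  1  1]
  Θ: [ 0  0 -1  0 -1  0]
  T: [-1  0 -2 -3 -3 -2]
  L: [ 0 -3  2  0  1 -1]
Echelon form has 4 nonzero rows (pivots: f,ρ,cp,q)

4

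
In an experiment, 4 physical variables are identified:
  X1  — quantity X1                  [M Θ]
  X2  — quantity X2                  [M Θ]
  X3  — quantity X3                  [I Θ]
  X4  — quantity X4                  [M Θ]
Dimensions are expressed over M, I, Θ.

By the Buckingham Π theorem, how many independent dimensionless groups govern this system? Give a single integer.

2

Dimensional matrix (M×I×Θ by X1×X2×X3×X4):
  M: [ 1  1  0  1]
  I: [ 0  0  1  0]
  Θ: [ 1  1  1  1]
Echelon form has 2 nonzero rows (pivots: X1,X3)
n=4, r=2 ⇒ 2 dimensionless groups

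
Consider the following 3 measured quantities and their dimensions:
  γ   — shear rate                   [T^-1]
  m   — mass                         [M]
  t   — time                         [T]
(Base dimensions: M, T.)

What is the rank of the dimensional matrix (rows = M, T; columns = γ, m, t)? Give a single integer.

2

Write exponents as rows M,T / cols γ,m,t:
  M: [ 0  1  0]
  T: [-1  0  1]
RREF → pivots at {γ,m} ⇒ r = 2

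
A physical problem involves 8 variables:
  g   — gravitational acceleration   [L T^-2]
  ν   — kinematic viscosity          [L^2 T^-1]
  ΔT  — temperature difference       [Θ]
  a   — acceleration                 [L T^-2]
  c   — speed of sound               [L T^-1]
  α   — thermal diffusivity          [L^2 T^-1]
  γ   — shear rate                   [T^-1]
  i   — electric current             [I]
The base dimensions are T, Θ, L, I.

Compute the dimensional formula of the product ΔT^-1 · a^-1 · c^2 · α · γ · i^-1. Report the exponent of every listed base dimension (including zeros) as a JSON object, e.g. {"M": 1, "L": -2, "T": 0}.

{"T": -2, "Θ": -1, "L": 3, "I": -1}

Dimensional matrix (T×Θ×L×I by g×ν×ΔT×a×c×α×γ×i):
  T: [-2 -1  0 -2 -1 -1 -1  0]
  Θ: [ 0  0  1  0  0  0  0  0]
  L: [ 1  2  0  1  1  2  0  0]
  I: [ 0  0  0  0  0  0  0  1]
  [T]: (-1)·0+(-1)·-2+(2)·-1+(1)·-1+(1)·-1+(-1)·0 = -2
  [Θ]: (-1)·1+(-1)·0+(2)·0+(1)·0+(1)·0+(-1)·0 = -1
  [L]: (-1)·0+(-1)·1+(2)·1+(1)·2+(1)·0+(-1)·0 = 3
  [I]: (-1)·0+(-1)·0+(2)·0+(1)·0+(1)·0+(-1)·1 = -1
⇒ T^-2 Θ^-1 L^3 I^-1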